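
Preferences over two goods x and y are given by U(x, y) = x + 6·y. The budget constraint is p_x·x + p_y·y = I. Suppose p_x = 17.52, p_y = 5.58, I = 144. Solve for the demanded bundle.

Linear utility — the consumer picks whichever good has higher MU/price: 1/17.52 = 0.0571 vs 6/5.58 = 1.0753.
y gives more utility per dollar, so spend all income on y: y* = I/p_y, x* = 0.
Numerically: x* = 0, y* = 25.8065.

x* = 0, y* = 25.8065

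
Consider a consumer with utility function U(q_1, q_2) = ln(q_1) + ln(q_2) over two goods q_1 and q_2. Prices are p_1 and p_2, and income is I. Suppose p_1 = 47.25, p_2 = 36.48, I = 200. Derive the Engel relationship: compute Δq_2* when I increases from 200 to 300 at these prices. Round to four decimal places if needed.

Δq_2* = 1.3706

At p_1=47.25, p_2=36.48, I=200: q_2* = 0.5·200/36.48 = 2.7412.
At I' = 300: q_2* = 4.1118. Change: 4.1118 − 2.7412 = 1.3706.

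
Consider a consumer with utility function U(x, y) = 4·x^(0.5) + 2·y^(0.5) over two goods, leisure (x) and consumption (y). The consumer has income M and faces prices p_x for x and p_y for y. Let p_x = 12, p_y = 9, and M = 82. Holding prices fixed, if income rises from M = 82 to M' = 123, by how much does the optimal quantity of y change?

MU_x ∝ 4·x^(-0.5), MU_y ∝ 2·y^(-0.5), so MRS = 2·(y/x)^(0.5) = p_x/p_y.
Solve for the ratio: y/x = [(1/2)·p_x/p_y]^(2).
With the ratio pinned down, the budget gives x* = M/(p_x + p_y·(y/x)) and y* = (y/x)·x*.
Numerically y/x = 0.444444, so x* = 82/(12 + 9·0.444444) = 5.125 and y* = 0.444444·5.125 = 2.2778.
At M' = 123: y* = 3.4167. Change: 3.4167 − 2.2778 = 1.1389.

Δy* = 1.1389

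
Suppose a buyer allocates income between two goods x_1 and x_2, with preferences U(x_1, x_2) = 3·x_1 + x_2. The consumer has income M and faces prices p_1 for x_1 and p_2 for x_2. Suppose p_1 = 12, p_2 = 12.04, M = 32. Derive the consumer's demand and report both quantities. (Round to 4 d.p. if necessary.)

x_1* = 2.6667, x_2* = 0

Perfect substitutes: compare marginal utility per dollar. 3/p_1 vs 1/p_2 → 0.25 vs 0.0831.
x_1 gives more utility per dollar, so spend all income on x_1: x_1* = M/p_1, x_2* = 0.
Numerically: x_1* = 2.6667, x_2* = 0.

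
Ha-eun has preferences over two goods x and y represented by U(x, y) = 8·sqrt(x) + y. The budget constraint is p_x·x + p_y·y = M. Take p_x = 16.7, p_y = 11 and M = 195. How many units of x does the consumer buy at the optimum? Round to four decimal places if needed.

x* = 6.9418

MU_x = 4/√x, MU_y = 1. Tangency: 4/√x = p_x/p_y.
Thus x* = (4·p_y/p_x)² — independent of M — with the rest of income spent on y.
Plugging in: x* = (4·11/16.7)² = 6.9418.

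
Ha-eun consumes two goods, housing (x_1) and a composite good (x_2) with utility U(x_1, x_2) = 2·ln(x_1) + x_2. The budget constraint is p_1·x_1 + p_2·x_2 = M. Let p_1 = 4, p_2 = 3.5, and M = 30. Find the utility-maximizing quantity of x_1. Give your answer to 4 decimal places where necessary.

x_1* = 1.75

MU_x_1 = 2/x_1, MU_x_2 = 1. Tangency: 2/x_1 = p_1/p_2.
So x_1*(p_1,p_2) = 2·p_2/p_1, independent of income; and x_2* = (M − 2·p_2)/p_2.
At the given prices: x_1* = 2·3.5/4 = 1.75.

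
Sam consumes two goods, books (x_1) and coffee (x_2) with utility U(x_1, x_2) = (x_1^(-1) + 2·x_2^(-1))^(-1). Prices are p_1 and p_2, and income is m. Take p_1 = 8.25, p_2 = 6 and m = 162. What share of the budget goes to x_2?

MRS = MU_x_1/MU_x_2 = (1/2)·(x_2/x_1)^(2). Set equal to p_1/p_2.
Hence x_2/x_1 = (2·p_1/p_2)^(1/(2)), i.e. raised to the 0.5 power.
Substitute x_2 = (x_2/x_1)·x_1 into the budget: x_1* = m/(p_1 + p_2·(x_2/x_1)).
Numerically x_2/x_1 = 1.658312, so x_1* = 162/(8.25 + 6·1.658312) = 8.9012 and x_2* = 1.658312·8.9012 = 14.7609.
Expenditure on x_2: 6·14.7609 = 88.5654; share = 0.5467.

share on x_2 = 0.5467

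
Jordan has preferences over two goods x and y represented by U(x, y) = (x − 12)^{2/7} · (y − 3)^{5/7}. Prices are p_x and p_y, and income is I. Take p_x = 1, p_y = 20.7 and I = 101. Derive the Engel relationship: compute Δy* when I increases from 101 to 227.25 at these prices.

After buying the subsistence bundle (12, 3), a share 2/7 of the remaining income goes to x: x* = 12 + 2/7·(I − 12p_x − 3p_y)/p_x.
Discretionary income = 101 − 12·1 − 3·20.7 = 26.9; y* = 3 + 5/7·26.9/20.7 = 3.9282.
At I' = 227.25: y* = 8.2847. Change: 8.2847 − 3.9282 = 4.3565.

Δy* = 4.3565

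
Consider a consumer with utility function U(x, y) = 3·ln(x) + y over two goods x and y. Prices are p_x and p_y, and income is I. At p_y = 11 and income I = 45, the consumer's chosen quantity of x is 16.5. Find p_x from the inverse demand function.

p_x = 2

Set MRS = p_x/p_y: (3/x)/1 = p_x/p_y.
So x*(p_x,p_y) = 3·p_y/p_x, independent of income; and y* = (I − 3·p_y)/p_y.
Set x* = 16.5 in the demand function and solve for p_x: p_x = 2.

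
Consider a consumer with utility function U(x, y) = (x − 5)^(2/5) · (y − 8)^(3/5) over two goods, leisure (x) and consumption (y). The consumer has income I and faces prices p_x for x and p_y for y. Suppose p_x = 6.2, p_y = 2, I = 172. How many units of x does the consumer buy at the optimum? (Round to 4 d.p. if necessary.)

x* = 13.0645

This is Cobb-Douglas in (x−5, y−8): tangency gives 0.4·p_y·(y−8) = 0.6·p_x·(x−5).
Substituting into the budget: x* = 5 + 0.4·(I − 5·p_x − 8·p_y)/p_x, and y* = 8 + 0.6·(…)/p_y.
Discretionary income = 172 − 5·6.2 − 8·2 = 125; x* = 5 + 0.4·125/6.2 = 13.0645.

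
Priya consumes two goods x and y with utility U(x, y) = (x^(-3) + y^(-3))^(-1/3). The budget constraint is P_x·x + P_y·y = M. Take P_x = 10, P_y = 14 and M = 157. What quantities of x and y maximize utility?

x* = 6.8647, y* = 6.3109

MRS = MU_x/MU_y = (y/x)^(4). Set equal to P_x/P_y.
Solve for the ratio: y/x = [P_x/P_y]^(0.25).
With the ratio pinned down, the budget gives x* = M/(P_x + P_y·(y/x)) and y* = (y/x)·x*.
Numerically y/x = 0.919323, so x* = 157/(10 + 14·0.919323) = 6.8647 and y* = 0.919323·6.8647 = 6.3109.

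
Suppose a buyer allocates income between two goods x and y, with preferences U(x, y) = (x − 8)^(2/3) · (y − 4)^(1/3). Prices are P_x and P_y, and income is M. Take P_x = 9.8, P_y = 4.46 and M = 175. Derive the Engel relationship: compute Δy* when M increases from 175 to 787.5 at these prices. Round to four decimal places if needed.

Δy* = 45.7773

After buying the subsistence bundle (8, 4), a share 2/3 of the remaining income goes to x: x* = 8 + 2/3·(M − 8P_x − 4P_y)/P_x.
Discretionary income = 175 − 8·9.8 − 4·4.46 = 78.76; y* = 4 + 1/3·78.76/4.46 = 9.8864.
At M' = 787.5: y* = 55.6637. Change: 55.6637 − 9.8864 = 45.7773.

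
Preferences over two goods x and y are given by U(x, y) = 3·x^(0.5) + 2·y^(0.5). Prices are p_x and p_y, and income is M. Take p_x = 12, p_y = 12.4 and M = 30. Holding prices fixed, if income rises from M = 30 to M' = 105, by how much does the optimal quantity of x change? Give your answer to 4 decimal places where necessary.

Δx* = 4.3703

MRS = MU_x/MU_y = (3/2)·(y/x)^(0.5). Set equal to p_x/p_y.
Hence y/x = ((2/3)·p_x/p_y)^(1/(0.5)), i.e. raised to the 2 power.
Substitute y = (y/x)·x into the budget: x* = M/(p_x + p_y·(y/x)).
Numerically y/x = 0.416233, so x* = 30/(12 + 12.4·0.416233) = 1.7481.
At M' = 105: x* = 6.1184. Change: 6.1184 − 1.7481 = 4.3703.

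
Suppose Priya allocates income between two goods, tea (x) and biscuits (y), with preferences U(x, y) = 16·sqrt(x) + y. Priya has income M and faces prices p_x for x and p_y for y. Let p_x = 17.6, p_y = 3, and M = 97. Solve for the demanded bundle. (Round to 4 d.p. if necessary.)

x* = 1.8595, y* = 21.4242

MU_x = 8/√x, MU_y = 1. Tangency: 8/√x = p_x/p_y.
Solve: √x = 8·p_y/p_x, so x*(p_x,p_y) = (8·p_y/p_x)², and y* = (M − p_x·x*)/p_y.
Plugging in: x* = (8·3/17.6)² = 1.8595, y* = 21.4242.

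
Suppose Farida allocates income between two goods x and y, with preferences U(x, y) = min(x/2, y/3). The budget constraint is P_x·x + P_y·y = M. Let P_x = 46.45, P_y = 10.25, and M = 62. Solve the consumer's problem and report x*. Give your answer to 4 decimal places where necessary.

Leontief preferences: the optimum is at the kink where x/2 = y/3, i.e. y = (3/2)·x.
Budget: P_x·x + P_y·(3/2)·x = M, so (2·P_x + 3·P_y)·x = 2·M.
Demand: x*(P_x,P_y,M) = 2·M/(2·P_x + 3·P_y), y* = 3·M/(2·P_x + 3·P_y).
Here 2·46.45 + 3·10.25 = 123.65, giving x* = 1.0028.

x* = 1.0028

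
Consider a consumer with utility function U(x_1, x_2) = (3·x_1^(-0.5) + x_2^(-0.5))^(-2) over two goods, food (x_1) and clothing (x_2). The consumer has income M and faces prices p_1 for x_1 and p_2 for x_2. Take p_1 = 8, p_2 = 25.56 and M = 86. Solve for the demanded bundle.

From the CES first-order condition, 3·(x_2/x_1)^(1.5) = p_1/p_2.
Solve for the ratio: x_2/x_1 = [(1/3)·p_1/p_2]^(2/3).
With the ratio pinned down, the budget gives x_1* = M/(p_1 + p_2·(x_2/x_1)) and x_2* = (x_2/x_1)·x_1*.
Numerically x_2/x_1 = 0.221618, so x_1* = 86/(8 + 25.56·0.221618) = 6.2937 and x_2* = 0.221618·6.2937 = 1.3948.

x_1* = 6.2937, x_2* = 1.3948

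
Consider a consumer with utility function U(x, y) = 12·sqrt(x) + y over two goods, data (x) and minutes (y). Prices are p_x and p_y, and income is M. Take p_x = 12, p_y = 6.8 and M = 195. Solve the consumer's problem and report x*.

Thus x* = (6·p_y/p_x)² — independent of M — with the rest of income spent on y.
Plugging in: x* = (6·6.8/12)² = 11.56.

x* = 11.56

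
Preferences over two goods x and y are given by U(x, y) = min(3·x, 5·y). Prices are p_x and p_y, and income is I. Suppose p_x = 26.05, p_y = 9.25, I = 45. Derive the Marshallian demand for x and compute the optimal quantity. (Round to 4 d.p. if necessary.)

x* = 1.4241

Leontief preferences: the optimum is at the kink where x/5 = y/3, i.e. y = (3/5)·x.
Budget: p_x·x + p_y·(3/5)·x = I, so (5·p_x + 3·p_y)·x = 5·I.
Demand: x*(p_x,p_y,I) = 5·I/(5·p_x + 3·p_y), y* = 3·I/(5·p_x + 3·p_y).
Here 5·26.05 + 3·9.25 = 158, giving x* = 1.4241.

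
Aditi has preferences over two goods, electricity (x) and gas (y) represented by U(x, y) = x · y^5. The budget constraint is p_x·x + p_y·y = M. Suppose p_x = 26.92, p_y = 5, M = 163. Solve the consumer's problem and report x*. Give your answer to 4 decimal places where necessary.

MU_x/MU_y = (y)/(5·x); tangency sets this equal to p_x/p_y.
Rearranging, p_y·y = 5·p_x·x. Substituting into the budget gives p_x·x·(1 + 5) = M.
Demand: x*(p_x,p_y,M) = 1/6·M/p_x and y* = 5/6·M/p_y.
At p_x=26.92, p_y=5, M=163: x* = 1/6·163/26.92 = 1.0092.

x* = 1.0092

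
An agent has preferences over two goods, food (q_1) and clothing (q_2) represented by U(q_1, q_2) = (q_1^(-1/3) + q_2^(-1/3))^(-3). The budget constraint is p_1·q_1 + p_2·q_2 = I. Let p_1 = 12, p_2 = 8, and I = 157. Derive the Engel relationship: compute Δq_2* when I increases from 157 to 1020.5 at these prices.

Δq_2* = 51.2358

MU_q_1 ∝ q_1^(-4/3), MU_q_2 ∝ q_2^(-4/3), so MRS = (q_2/q_1)^(4/3) = p_1/p_2.
Hence q_2/q_1 = (p_1/p_2)^(1/(4/3)), i.e. raised to the 0.75 power.
With the ratio pinned down, the budget gives q_1* = I/(p_1 + p_2·(q_2/q_1)) and q_2* = (q_2/q_1)·q_1*.
Numerically q_2/q_1 = 1.355403, so q_1* = 157/(12 + 8·1.355403) = 6.8729 and q_2* = 1.355403·6.8729 = 9.3156.
At I' = 1020.5: q_2* = 60.5514. Change: 60.5514 − 9.3156 = 51.2358.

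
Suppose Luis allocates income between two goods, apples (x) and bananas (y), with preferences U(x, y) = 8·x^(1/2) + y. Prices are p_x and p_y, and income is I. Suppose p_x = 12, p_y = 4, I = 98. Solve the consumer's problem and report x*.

Thus x* = (4·p_y/p_x)² — independent of I — with the rest of income spent on y.
Plugging in: x* = (4·4/12)² = 1.7778.

x* = 1.7778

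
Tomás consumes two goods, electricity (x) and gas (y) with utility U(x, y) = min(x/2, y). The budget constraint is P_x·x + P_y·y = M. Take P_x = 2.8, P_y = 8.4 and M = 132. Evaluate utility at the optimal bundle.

Leontief preferences: the optimum is at the kink where x/2 = y/1, i.e. y = (1/2)·x.
Budget: P_x·x + P_y·(1/2)·x = M, so (2·P_x + P_y)·x = 2·M.
Demand: x*(P_x,P_y,M) = 2·M/(2·P_x + P_y), y* = M/(2·P_x + P_y).
Here 2·2.8 + 8.4 = 14, giving x* = 18.8571 and y* = 9.4286.
Utility at the optimum: U(18.8571, 9.4286) = 9.4286.

V = 9.4286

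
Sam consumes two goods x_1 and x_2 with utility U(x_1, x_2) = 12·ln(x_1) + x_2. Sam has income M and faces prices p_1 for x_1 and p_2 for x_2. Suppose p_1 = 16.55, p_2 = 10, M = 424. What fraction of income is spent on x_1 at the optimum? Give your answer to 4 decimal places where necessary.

share on x_1 = 0.283

So x_1*(p_1,p_2) = 12·p_2/p_1, independent of income; and x_2* = (M − 12·p_2)/p_2.
At the given prices: x_1* = 12·10/16.55 = 7.2508, and x_2* = 30.4.
Expenditure on x_1: 16.55·7.2508 = 120; share = 0.283.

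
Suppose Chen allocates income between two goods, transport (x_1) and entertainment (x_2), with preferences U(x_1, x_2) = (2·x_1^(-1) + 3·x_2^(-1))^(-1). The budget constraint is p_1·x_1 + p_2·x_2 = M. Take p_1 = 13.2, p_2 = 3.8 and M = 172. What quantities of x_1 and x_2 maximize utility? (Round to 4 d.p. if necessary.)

From the CES first-order condition, (2/3)·(x_2/x_1)^(2) = p_1/p_2.
Solve for the ratio: x_2/x_1 = [(3/2)·p_1/p_2]^(0.5).
With the ratio pinned down, the budget gives x_1* = M/(p_1 + p_2·(x_2/x_1)) and x_2* = (x_2/x_1)·x_1*.
Numerically x_2/x_1 = 2.282658, so x_1* = 172/(13.2 + 3.8·2.282658) = 7.8632 and x_2* = 2.282658·7.8632 = 17.949.

x_1* = 7.8632, x_2* = 17.949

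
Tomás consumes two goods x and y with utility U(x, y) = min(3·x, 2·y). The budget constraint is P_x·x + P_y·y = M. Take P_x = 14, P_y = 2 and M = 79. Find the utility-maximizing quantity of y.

Leontief preferences: the optimum is at the kink where x/2 = y/3, i.e. y = (3/2)·x.
Budget: P_x·x + P_y·(3/2)·x = M, so (2·P_x + 3·P_y)·x = 2·M.
Demand: x*(P_x,P_y,M) = 2·M/(2·P_x + 3·P_y), y* = 3·M/(2·P_x + 3·P_y).
Here 2·14 + 3·2 = 34, giving y* = 6.9706.

y* = 6.9706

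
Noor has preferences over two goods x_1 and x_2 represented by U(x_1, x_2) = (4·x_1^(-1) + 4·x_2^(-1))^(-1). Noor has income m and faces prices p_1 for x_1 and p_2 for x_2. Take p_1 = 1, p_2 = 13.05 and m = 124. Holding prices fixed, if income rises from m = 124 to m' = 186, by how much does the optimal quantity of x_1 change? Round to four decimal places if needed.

From the CES first-order condition, (x_2/x_1)^(2) = p_1/p_2.
Solve for the ratio: x_2/x_1 = [p_1/p_2]^(0.5).
With the ratio pinned down, the budget gives x_1* = m/(p_1 + p_2·(x_2/x_1)) and x_2* = (x_2/x_1)·x_1*.
Numerically x_2/x_1 = 0.276818, so x_1* = 124/(1 + 13.05·0.276818) = 26.8836.
At m' = 186: x_1* = 40.3254. Change: 40.3254 − 26.8836 = 13.4418.

Δx_1* = 13.4418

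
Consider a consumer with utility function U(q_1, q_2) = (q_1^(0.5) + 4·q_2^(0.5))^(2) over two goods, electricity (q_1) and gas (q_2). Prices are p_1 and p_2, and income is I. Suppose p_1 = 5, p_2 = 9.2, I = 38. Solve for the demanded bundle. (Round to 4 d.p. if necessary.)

q_1* = 0.7839, q_2* = 3.7044

From the CES first-order condition, (1/4)·(q_2/q_1)^(0.5) = p_1/p_2.
Solve for the ratio: q_2/q_1 = [4·p_1/p_2]^(2).
Substitute q_2 = (q_2/q_1)·q_1 into the budget: q_1* = I/(p_1 + p_2·(q_2/q_1)).
Numerically q_2/q_1 = 4.725898, so q_1* = 38/(5 + 9.2·4.725898) = 0.7839 and q_2* = 4.725898·0.7839 = 3.7044.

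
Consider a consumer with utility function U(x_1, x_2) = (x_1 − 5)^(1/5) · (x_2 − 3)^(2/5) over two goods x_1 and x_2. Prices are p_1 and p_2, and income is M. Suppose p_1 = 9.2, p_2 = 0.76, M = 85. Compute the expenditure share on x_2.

Let x_1' = x_1−5, x_2' = x_2−3. MRS = (1/2)·x_2'/x_1' = p_1/p_2.
Substituting into the budget: x_1* = 5 + 1/3·(M − 5·p_1 − 3·p_2)/p_1, and x_2* = 3 + 2/3·(…)/p_2.
Discretionary income = 85 − 5·9.2 − 3·0.76 = 36.72; x_1* = 5 + 1/3·36.72/9.2 = 6.3304; x_2* = 3 + 2/3·36.72/0.76 = 35.2105.
Expenditure on x_2: 0.76·35.2105 = 26.76; share = 0.3148.

share on x_2 = 0.3148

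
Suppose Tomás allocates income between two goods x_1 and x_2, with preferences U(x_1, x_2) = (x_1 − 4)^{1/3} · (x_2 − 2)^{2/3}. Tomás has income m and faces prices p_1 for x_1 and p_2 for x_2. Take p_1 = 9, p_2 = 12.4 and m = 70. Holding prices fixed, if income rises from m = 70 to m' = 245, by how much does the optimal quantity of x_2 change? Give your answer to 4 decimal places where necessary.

Δx_2* = 9.4086

This is Cobb-Douglas in (x_1−4, x_2−2): tangency gives 1/3·p_2·(x_2−2) = 2/3·p_1·(x_1−4).
After buying the subsistence bundle (4, 2), a share 1/3 of the remaining income goes to x_1: x_1* = 4 + 1/3·(m − 4p_1 − 2p_2)/p_1.
Discretionary income = 70 − 4·9 − 2·12.4 = 9.2; x_2* = 2 + 2/3·9.2/12.4 = 2.4946.
At m' = 245: x_2* = 11.9032. Change: 11.9032 − 2.4946 = 9.4086.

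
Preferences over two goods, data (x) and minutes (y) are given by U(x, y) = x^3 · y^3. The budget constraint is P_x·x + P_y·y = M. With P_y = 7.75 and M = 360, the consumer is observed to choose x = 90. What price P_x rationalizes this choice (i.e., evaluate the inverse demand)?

The MRS is y/x. Set MRS = P_x/P_y.
So 3·P_y·y = 3·P_x·x; combined with the budget, a share 0.5 of income goes to x.
Demand: x*(P_x,P_y,M) = 0.5·M/P_x and y* = 0.5·M/P_y.
Set x* = 90 in the demand function and solve for P_x: P_x = 2.

P_x = 2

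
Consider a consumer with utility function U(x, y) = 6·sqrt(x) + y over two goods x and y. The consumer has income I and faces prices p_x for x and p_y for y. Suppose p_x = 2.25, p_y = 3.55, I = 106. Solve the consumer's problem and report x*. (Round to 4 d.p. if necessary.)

x* = 22.4044

Utility is quasi-linear in y; the FOC for x is 3/√x = p_x/p_y.
Thus x* = (3·p_y/p_x)² — independent of I — with the rest of income spent on y.
Plugging in: x* = (3·3.55/2.25)² = 22.4044.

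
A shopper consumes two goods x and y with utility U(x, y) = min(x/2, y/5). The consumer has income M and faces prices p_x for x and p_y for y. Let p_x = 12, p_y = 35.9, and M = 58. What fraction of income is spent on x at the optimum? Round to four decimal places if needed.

share on x = 0.1179

Leontief preferences: the optimum is at the kink where x/2 = y/5, i.e. y = (5/2)·x.
Budget: p_x·x + p_y·(5/2)·x = M, so (2·p_x + 5·p_y)·x = 2·M.
Demand: x*(p_x,p_y,M) = 2·M/(2·p_x + 5·p_y), y* = 5·M/(2·p_x + 5·p_y).
Here 2·12 + 5·35.9 = 203.5, giving x* = 0.57 and y* = 1.4251.
Expenditure on x: 12·0.57 = 6.8403; share = 0.1179.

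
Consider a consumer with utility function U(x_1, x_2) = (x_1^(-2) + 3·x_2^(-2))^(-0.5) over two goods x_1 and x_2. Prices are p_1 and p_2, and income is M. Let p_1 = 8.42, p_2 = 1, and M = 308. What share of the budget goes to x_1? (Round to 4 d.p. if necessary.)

Substitute x_2 = (x_2/x_1)·x_1 into the budget: x_1* = M/(p_1 + p_2·(x_2/x_1)).
Numerically x_2/x_1 = 2.934119, so x_1* = 308/(8.42 + 1·2.934119) = 27.1267 and x_2* = 2.934119·27.1267 = 79.593.
Expenditure on x_1: 8.42·27.1267 = 228.407; share = 0.7416.

share on x_1 = 0.7416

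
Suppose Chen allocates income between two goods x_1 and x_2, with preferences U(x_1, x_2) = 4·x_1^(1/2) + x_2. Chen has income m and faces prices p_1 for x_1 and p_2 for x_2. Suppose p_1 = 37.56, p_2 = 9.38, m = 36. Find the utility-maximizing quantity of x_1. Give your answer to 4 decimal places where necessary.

x_1* = 0.2495

Utility is quasi-linear in x_2; the FOC for x_1 is 2/√x_1 = p_1/p_2.
Thus x_1* = (2·p_2/p_1)² — independent of m — with the rest of income spent on x_2.
Plugging in: x_1* = (2·9.38/37.56)² = 0.2495.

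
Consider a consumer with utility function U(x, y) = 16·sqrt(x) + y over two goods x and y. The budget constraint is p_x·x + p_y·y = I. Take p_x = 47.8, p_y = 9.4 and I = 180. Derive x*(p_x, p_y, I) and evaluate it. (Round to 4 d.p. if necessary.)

Utility is quasi-linear in y; the FOC for x is 8/√x = p_x/p_y.
Solve: √x = 8·p_y/p_x, so x*(p_x,p_y) = (8·p_y/p_x)², and y* = (I − p_x·x*)/p_y.
Plugging in: x* = (8·9.4/47.8)² = 2.475.

x* = 2.475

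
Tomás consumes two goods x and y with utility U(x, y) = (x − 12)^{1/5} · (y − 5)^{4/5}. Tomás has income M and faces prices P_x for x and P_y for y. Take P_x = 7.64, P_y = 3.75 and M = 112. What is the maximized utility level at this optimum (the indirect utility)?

V = 0.2202

After buying the subsistence bundle (12, 5), a share 0.2 of the remaining income goes to x: x* = 12 + 0.2·(M − 12P_x − 5P_y)/P_x.
Discretionary income = 112 − 12·7.64 − 5·3.75 = 1.57; x* = 12 + 0.2·1.57/7.64 = 12.0411; y* = 5 + 0.8·1.57/3.75 = 5.3349.
Utility at the optimum: U(12.0411, 5.3349) = 0.2202.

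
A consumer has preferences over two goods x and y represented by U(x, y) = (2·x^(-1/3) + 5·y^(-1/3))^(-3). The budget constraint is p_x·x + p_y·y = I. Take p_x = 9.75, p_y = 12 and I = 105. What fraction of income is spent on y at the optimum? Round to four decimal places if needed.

share on y = 0.6768

MRS = MU_x/MU_y = (2/5)·(y/x)^(4/3). Set equal to p_x/p_y.
Hence y/x = ((5/2)·p_x/p_y)^(1/(4/3)), i.e. raised to the 0.75 power.
With the ratio pinned down, the budget gives x* = I/(p_x + p_y·(y/x)) and y* = (y/x)·x*.
Numerically y/x = 1.701463, so x* = 105/(9.75 + 12·1.701463) = 3.4806 and y* = 1.701463·3.4806 = 5.922.
Expenditure on y: 12·5.922 = 71.0645; share = 0.6768.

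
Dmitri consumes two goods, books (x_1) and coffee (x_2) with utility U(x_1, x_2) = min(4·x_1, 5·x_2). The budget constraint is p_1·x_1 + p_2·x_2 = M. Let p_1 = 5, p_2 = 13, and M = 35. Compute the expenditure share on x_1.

share on x_1 = 0.3247

Leontief preferences: the optimum is at the kink where x_1/5 = x_2/4, i.e. x_2 = (4/5)·x_1.
Budget: p_1·x_1 + p_2·(4/5)·x_1 = M, so (5·p_1 + 4·p_2)·x_1 = 5·M.
Demand: x_1*(p_1,p_2,M) = 5·M/(5·p_1 + 4·p_2), x_2* = 4·M/(5·p_1 + 4·p_2).
Here 5·5 + 4·13 = 77, giving x_1* = 2.2727 and x_2* = 1.8182.
Expenditure on x_1: 5·2.2727 = 11.3636; share = 0.3247.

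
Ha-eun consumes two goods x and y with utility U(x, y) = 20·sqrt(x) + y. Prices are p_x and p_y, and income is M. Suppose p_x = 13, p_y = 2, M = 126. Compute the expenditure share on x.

share on x = 0.2442

Set MRS = p_x/p_y: 10·x^(−1/2) = p_x/p_y.
Solve: √x = 10·p_y/p_x, so x*(p_x,p_y) = (10·p_y/p_x)², and y* = (M − p_x·x*)/p_y.
Plugging in: x* = (10·2/13)² = 2.3669, y* = 47.6154.
Expenditure on x: 13·2.3669 = 30.7692; share = 0.2442.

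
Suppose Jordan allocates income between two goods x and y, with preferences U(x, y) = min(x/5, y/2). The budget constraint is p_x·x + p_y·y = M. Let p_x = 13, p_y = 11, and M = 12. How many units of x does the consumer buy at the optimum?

x* = 0.6897

Demand: x*(p_x,p_y,M) = 5·M/(5·p_x + 2·p_y), y* = 2·M/(5·p_x + 2·p_y).
Here 5·13 + 2·11 = 87, giving x* = 0.6897.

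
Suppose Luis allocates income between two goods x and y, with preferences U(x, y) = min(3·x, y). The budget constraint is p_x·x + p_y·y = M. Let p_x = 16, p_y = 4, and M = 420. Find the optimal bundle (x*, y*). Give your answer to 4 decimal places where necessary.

Leontief preferences: the optimum is at the kink where x/1 = y/3, i.e. y = 3·x.
Budget: p_x·x + p_y·3·x = M, so (p_x + 3·p_y)·x = M.
Demand: x*(p_x,p_y,M) = M/(p_x + 3·p_y), y* = 3·M/(p_x + 3·p_y).
Here 16 + 3·4 = 28, giving x* = 15 and y* = 45.

x* = 15, y* = 45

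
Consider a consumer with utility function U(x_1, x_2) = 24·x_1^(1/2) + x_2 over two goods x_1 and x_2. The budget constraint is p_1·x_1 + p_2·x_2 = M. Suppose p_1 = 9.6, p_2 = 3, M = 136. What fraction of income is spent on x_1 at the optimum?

share on x_1 = 0.9926

Set MRS = p_1/p_2: 12·x_1^(−1/2) = p_1/p_2.
Thus x_1* = (12·p_2/p_1)² — independent of M — with the rest of income spent on x_2.
Plugging in: x_1* = (12·3/9.6)² = 14.0625, x_2* = 0.3333.
Expenditure on x_1: 9.6·14.0625 = 135; share = 0.9926.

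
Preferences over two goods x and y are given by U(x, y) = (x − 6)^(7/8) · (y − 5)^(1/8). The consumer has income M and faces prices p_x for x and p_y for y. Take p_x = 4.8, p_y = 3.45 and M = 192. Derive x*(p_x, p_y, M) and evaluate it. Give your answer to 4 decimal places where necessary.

Discretionary income = 192 − 6·4.8 − 5·3.45 = 145.95; x* = 6 + 0.875·145.95/4.8 = 32.6055.

x* = 32.6055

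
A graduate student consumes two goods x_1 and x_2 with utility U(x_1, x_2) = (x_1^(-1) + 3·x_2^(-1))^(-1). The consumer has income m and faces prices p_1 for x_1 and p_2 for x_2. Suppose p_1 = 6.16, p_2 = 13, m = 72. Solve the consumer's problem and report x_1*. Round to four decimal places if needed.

x_1* = 3.3241

Substitute x_2 = (x_2/x_1)·x_1 into the budget: x_1* = m/(p_1 + p_2·(x_2/x_1)).
Numerically x_2/x_1 = 1.192283, so x_1* = 72/(6.16 + 13·1.192283) = 3.3241.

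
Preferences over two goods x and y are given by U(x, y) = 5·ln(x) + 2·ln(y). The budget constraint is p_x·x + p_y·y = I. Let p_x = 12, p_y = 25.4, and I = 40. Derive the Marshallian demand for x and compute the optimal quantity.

x* = 2.381

The MRS is (5/2)·y/x. Set MRS = p_x/p_y.
So 5·p_y·y = 2·p_x·x; combined with the budget, a share 5/7 of income goes to x.
Demand: x*(p_x,p_y,I) = 5/7·I/p_x and y* = 2/7·I/p_y.
At p_x=12, p_y=25.4, I=40: x* = 5/7·40/12 = 2.381.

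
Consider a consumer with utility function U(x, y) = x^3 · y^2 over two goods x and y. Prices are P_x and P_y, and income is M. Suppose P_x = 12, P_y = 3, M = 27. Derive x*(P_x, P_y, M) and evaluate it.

At P_x=12, P_y=3, M=27: x* = 0.6·27/12 = 1.35.

x* = 1.35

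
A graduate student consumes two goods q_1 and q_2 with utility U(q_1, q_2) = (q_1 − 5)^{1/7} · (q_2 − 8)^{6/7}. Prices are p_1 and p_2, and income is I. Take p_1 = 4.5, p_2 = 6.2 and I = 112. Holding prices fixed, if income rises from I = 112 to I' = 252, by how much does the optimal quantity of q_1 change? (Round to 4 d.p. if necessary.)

MRS = (1/6)·(q_2−8)/(q_1−5). Tangency with p_1/p_2 gives q_2−8 = 6·(p_1/p_2)·(q_1−5).
After buying the subsistence bundle (5, 8), a share 1/7 of the remaining income goes to q_1: q_1* = 5 + 1/7·(I − 5p_1 − 8p_2)/p_1.
Discretionary income = 112 − 5·4.5 − 8·6.2 = 39.9; q_1* = 5 + 1/7·39.9/4.5 = 6.2667.
At I' = 252: q_1* = 10.7111. Change: 10.7111 − 6.2667 = 4.4444.

Δq_1* = 4.4444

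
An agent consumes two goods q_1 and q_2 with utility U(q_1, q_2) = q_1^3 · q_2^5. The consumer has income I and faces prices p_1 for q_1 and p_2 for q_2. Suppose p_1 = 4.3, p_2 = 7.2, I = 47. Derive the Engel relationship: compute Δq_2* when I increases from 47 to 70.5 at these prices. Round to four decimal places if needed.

Tangency: MRS = (3/5)·q_2/q_1 = p_1/p_2.
So 3·p_2·q_2 = 5·p_1·q_1; combined with the budget, a share 0.375 of income goes to q_1.
Demand: q_1*(p_1,p_2,I) = 0.375·I/p_1 and q_2* = 0.625·I/p_2.
At p_1=4.3, p_2=7.2, I=47: q_2* = 0.625·47/7.2 = 4.0799.
At I' = 70.5: q_2* = 6.1198. Change: 6.1198 − 4.0799 = 2.0399.

Δq_2* = 2.0399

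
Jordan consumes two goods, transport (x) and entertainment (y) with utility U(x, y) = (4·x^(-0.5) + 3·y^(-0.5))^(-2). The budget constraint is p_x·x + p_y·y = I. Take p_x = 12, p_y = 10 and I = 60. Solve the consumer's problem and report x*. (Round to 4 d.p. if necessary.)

Numerically y/x = 0.93217, so x* = 60/(12 + 10·0.93217) = 2.814.

x* = 2.814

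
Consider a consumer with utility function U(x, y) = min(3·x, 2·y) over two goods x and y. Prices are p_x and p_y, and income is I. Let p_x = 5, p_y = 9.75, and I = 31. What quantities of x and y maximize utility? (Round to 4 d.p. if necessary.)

With perfect complements, no substitution: consume in ratio x:y = 2:3.
Budget: p_x·x + p_y·(3/2)·x = I, so (2·p_x + 3·p_y)·x = 2·I.
Demand: x*(p_x,p_y,I) = 2·I/(2·p_x + 3·p_y), y* = 3·I/(2·p_x + 3·p_y).
Here 2·5 + 3·9.75 = 39.25, giving x* = 1.5796 and y* = 2.3694.

x* = 1.5796, y* = 2.3694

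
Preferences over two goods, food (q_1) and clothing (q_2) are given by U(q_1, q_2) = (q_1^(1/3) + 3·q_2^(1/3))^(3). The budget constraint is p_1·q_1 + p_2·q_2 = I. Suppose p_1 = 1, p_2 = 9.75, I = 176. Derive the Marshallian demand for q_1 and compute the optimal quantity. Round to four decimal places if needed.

q_1* = 66.0636

MRS = MU_q_1/MU_q_2 = (1/3)·(q_2/q_1)^(2/3). Set equal to p_1/p_2.
Solve for the ratio: q_2/q_1 = [3·p_1/p_2]^(1.5).
Substitute q_2 = (q_2/q_1)·q_1 into the budget: q_1* = I/(p_1 + p_2·(q_2/q_1)).
Numerically q_2/q_1 = 0.170677, so q_1* = 176/(1 + 9.75·0.170677) = 66.0636.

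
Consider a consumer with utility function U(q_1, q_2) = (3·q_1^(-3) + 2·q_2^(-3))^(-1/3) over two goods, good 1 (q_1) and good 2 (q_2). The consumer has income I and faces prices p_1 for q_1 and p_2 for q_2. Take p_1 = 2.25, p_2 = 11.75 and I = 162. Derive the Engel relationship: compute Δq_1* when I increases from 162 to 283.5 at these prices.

Δq_1* = 13.1019

MRS = MU_q_1/MU_q_2 = (3/2)·(q_2/q_1)^(4). Set equal to p_1/p_2.
Solve for the ratio: q_2/q_1 = [(2/3)·p_1/p_2]^(0.25).
With the ratio pinned down, the budget gives q_1* = I/(p_1 + p_2·(q_2/q_1)) and q_2* = (q_2/q_1)·q_1*.
Numerically q_2/q_1 = 0.597741, so q_1* = 162/(2.25 + 11.75·0.597741) = 17.4692.
At I' = 283.5: q_1* = 30.5711. Change: 30.5711 − 17.4692 = 13.1019.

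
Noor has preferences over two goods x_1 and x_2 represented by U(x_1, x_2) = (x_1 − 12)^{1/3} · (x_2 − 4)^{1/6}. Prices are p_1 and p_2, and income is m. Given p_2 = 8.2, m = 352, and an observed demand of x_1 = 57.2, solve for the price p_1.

MRS = 2·(x_2−4)/(x_1−12). Tangency with p_1/p_2 gives x_2−4 = (1/2)·(p_1/p_2)·(x_1−12).
After buying the subsistence bundle (12, 4), a share 2/3 of the remaining income goes to x_1: x_1* = 12 + 2/3·(m − 12p_1 − 4p_2)/p_1.
Set x_1* = 57.2 in the demand function and solve for p_1: p_1 = 4.

p_1 = 4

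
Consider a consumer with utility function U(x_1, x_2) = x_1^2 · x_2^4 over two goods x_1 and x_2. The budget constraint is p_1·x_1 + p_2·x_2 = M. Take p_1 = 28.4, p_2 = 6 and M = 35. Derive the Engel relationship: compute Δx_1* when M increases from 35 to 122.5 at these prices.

Δx_1* = 1.027

MU_x_1/MU_x_2 = (2·x_2)/(4·x_1); tangency sets this equal to p_1/p_2.
Rearranging, p_2·x_2 = 2·p_1·x_1. Substituting into the budget gives p_1·x_1·(1 + 2) = M.
Demand: x_1*(p_1,p_2,M) = 1/3·M/p_1 and x_2* = 2/3·M/p_2.
At p_1=28.4, p_2=6, M=35: x_1* = 1/3·35/28.4 = 0.4108.
At M' = 122.5: x_1* = 1.4378. Change: 1.4378 − 0.4108 = 1.027.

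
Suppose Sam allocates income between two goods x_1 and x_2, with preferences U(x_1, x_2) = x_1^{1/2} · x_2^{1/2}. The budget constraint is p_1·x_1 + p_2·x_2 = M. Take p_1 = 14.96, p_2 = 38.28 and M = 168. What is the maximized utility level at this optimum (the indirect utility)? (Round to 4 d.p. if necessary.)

V = 3.5102

The MRS is x_2/x_1. Set MRS = p_1/p_2.
Rearranging, p_2·x_2 = p_1·x_1. Substituting into the budget gives p_1·x_1·(1 + 1) = M.
Demand: x_1*(p_1,p_2,M) = 0.5·M/p_1 and x_2* = 0.5·M/p_2.
At p_1=14.96, p_2=38.28, M=168: x_1* = 0.5·168/14.96 = 5.615, x_2* = 2.1944.
Utility at the optimum: U(5.615, 2.1944) = 3.5102.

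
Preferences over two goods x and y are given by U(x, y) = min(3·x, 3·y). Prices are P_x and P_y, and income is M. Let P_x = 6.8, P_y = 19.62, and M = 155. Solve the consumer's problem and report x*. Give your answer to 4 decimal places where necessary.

x* = 5.8668

With perfect complements, no substitution: consume in ratio x:y = 3:3.
Budget: P_x·x + P_y·x = M, so (3·P_x + 3·P_y)·x = 3·M.
Demand: x*(P_x,P_y,M) = 3·M/(3·P_x + 3·P_y), y* = 3·M/(3·P_x + 3·P_y).
Here 3·6.8 + 3·19.62 = 79.26, giving x* = 5.8668.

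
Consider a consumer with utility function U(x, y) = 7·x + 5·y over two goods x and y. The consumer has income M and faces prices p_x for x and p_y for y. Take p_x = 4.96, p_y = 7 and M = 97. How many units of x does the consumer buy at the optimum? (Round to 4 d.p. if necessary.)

x* = 19.5565

Linear utility — the consumer picks whichever good has higher MU/price: 7/4.96 = 1.4113 vs 5/7 = 0.7143.
x gives more utility per dollar, so spend all income on x: x* = M/p_x, y* = 0.
Numerically: x* = 19.5565, y* = 0.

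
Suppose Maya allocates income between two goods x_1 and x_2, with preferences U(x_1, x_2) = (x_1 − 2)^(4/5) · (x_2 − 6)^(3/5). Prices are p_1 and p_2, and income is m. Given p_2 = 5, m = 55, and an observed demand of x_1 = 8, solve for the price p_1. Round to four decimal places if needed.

This is Cobb-Douglas in (x_1−2, x_2−6): tangency gives 0.8·p_2·(x_2−6) = 0.6·p_1·(x_1−2).
Substituting into the budget: x_1* = 2 + 4/7·(m − 2·p_1 − 6·p_2)/p_1, and x_2* = 6 + 3/7·(…)/p_2.
Set x_1* = 8 in the demand function and solve for p_1: p_1 = 2.

p_1 = 2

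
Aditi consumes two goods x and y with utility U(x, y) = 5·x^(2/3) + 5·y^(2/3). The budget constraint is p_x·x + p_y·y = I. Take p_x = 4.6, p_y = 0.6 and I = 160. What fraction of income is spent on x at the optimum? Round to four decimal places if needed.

MRS = MU_x/MU_y = (y/x)^(1/3). Set equal to p_x/p_y.
Solve for the ratio: y/x = [p_x/p_y]^(3).
With the ratio pinned down, the budget gives x* = I/(p_x + p_y·(y/x)) and y* = (y/x)·x*.
Numerically y/x = 450.62963, so x* = 160/(4.6 + 0.6·450.62963) = 0.5819 and y* = 450.62963·0.5819 = 262.2057.
Expenditure on x: 4.6·0.5819 = 2.6766; share = 0.0167.

share on x = 0.0167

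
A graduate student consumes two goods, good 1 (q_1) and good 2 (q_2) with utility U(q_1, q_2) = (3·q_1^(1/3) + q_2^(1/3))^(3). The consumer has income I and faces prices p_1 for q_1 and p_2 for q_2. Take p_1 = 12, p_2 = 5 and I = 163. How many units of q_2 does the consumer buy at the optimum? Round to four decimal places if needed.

q_2* = 7.4872

MRS = MU_q_1/MU_q_2 = 3·(q_2/q_1)^(2/3). Set equal to p_1/p_2.
Hence q_2/q_1 = ((1/3)·p_1/p_2)^(1/(2/3)), i.e. raised to the 1.5 power.
With the ratio pinned down, the budget gives q_1* = I/(p_1 + p_2·(q_2/q_1)) and q_2* = (q_2/q_1)·q_1*.
Numerically q_2/q_1 = 0.715542, so q_1* = 163/(12 + 5·0.715542) = 10.4637 and q_2* = 0.715542·10.4637 = 7.4872.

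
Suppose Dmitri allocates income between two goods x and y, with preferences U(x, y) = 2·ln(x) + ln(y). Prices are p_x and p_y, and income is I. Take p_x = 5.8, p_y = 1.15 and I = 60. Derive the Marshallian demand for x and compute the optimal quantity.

x* = 6.8966

Tangency: MRS = 2·y/x = p_x/p_y.
So 2·p_y·y = p_x·x; combined with the budget, a share 2/3 of income goes to x.
Demand: x*(p_x,p_y,I) = 2/3·I/p_x and y* = 1/3·I/p_y.
At p_x=5.8, p_y=1.15, I=60: x* = 2/3·60/5.8 = 6.8966.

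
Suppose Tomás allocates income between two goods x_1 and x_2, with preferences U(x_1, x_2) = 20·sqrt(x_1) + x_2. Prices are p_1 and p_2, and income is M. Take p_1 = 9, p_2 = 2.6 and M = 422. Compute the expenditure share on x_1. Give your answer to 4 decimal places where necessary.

Set MRS = p_1/p_2: 10·x_1^(−1/2) = p_1/p_2.
Thus x_1* = (10·p_2/p_1)² — independent of M — with the rest of income spent on x_2.
Plugging in: x_1* = (10·2.6/9)² = 8.3457, x_2* = 133.4188.
Expenditure on x_1: 9·8.3457 = 75.1111; share = 0.178.

share on x_1 = 0.178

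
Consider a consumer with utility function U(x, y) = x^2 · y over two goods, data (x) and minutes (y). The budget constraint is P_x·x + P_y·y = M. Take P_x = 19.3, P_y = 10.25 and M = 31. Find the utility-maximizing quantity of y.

y* = 1.0081

The MRS is 2·y/x. Set MRS = P_x/P_y.
Rearranging, P_y·y = (1/2)·P_x·x. Substituting into the budget gives P_x·x·(1 + (1/2)) = M.
Demand: x*(P_x,P_y,M) = 2/3·M/P_x and y* = 1/3·M/P_y.
At P_x=19.3, P_y=10.25, M=31: y* = 1/3·31/10.25 = 1.0081.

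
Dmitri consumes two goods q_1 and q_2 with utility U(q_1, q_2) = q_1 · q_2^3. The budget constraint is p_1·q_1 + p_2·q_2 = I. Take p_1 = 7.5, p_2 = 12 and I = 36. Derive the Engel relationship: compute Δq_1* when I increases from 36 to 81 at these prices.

Δq_1* = 1.5

MU_q_1/MU_q_2 = (q_2)/(3·q_1); tangency sets this equal to p_1/p_2.
So p_2·q_2 = 3·p_1·q_1; combined with the budget, a share 0.25 of income goes to q_1.
Demand: q_1*(p_1,p_2,I) = 0.25·I/p_1 and q_2* = 0.75·I/p_2.
At p_1=7.5, p_2=12, I=36: q_1* = 0.25·36/7.5 = 1.2.
At I' = 81: q_1* = 2.7. Change: 2.7 − 1.2 = 1.5.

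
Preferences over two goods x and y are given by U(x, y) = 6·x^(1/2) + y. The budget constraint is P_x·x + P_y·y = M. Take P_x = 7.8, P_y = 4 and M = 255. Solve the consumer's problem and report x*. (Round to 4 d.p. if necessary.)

MU_x = 3/√x, MU_y = 1. Tangency: 3/√x = P_x/P_y.
Solve: √x = 3·P_y/P_x, so x*(P_x,P_y) = (3·P_y/P_x)², and y* = (M − P_x·x*)/P_y.
Plugging in: x* = (3·4/7.8)² = 2.3669.

x* = 2.3669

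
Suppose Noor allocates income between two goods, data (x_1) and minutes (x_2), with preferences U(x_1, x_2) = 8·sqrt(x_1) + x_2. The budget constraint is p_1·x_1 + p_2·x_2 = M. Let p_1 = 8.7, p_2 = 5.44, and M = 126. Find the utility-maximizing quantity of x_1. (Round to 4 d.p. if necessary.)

x_1* = 6.2557

MU_x_1 = 4/√x_1, MU_x_2 = 1. Tangency: 4/√x_1 = p_1/p_2.
Solve: √x_1 = 4·p_2/p_1, so x_1*(p_1,p_2) = (4·p_2/p_1)², and x_2* = (M − p_1·x_1*)/p_2.
Plugging in: x_1* = (4·5.44/8.7)² = 6.2557.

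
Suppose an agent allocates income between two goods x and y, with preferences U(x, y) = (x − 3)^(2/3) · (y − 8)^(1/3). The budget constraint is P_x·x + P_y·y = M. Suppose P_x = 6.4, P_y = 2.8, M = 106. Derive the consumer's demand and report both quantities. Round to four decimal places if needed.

x* = 9.7083, y* = 15.6667

Let x' = x−3, y' = y−8. MRS = 2·y'/x' = P_x/P_y.
Substituting into the budget: x* = 3 + 2/3·(M − 3·P_x − 8·P_y)/P_x, and y* = 8 + 1/3·(…)/P_y.
Discretionary income = 106 − 3·6.4 − 8·2.8 = 64.4; x* = 3 + 2/3·64.4/6.4 = 9.7083; y* = 8 + 1/3·64.4/2.8 = 15.6667.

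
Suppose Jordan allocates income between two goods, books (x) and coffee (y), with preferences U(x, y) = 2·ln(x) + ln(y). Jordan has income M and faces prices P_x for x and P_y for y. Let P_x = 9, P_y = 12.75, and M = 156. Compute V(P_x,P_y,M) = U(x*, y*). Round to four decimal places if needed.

Demand: x*(P_x,P_y,M) = 2/3·M/P_x and y* = 1/3·M/P_y.
At P_x=9, P_y=12.75, M=156: x* = 2/3·156/9 = 11.5556, y* = 4.0784.
Utility at the optimum: U(11.5556, 4.0784) = 6.3.

V = 6.3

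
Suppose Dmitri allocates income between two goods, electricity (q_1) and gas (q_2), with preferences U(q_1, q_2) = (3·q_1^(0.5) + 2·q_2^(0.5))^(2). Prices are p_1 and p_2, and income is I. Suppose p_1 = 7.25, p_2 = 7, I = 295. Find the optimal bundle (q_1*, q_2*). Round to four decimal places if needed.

From the CES first-order condition, (3/2)·(q_2/q_1)^(0.5) = p_1/p_2.
Solve for the ratio: q_2/q_1 = [(2/3)·p_1/p_2]^(2).
With the ratio pinned down, the budget gives q_1* = I/(p_1 + p_2·(q_2/q_1)) and q_2* = (q_2/q_1)·q_1*.
Numerically q_2/q_1 = 0.476757, so q_1* = 295/(7.25 + 7·0.476757) = 27.8636 and q_2* = 0.476757·27.8636 = 13.2842.

q_1* = 27.8636, q_2* = 13.2842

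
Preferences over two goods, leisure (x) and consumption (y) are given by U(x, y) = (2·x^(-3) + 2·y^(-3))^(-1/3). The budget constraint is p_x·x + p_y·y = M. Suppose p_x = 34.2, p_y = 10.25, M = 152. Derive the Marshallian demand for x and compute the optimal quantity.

x* = 3.1632

Substitute y = (y/x)·x into the budget: x* = M/(p_x + p_y·(y/x)).
Numerically y/x = 1.35153, so x* = 152/(34.2 + 10.25·1.35153) = 3.1632.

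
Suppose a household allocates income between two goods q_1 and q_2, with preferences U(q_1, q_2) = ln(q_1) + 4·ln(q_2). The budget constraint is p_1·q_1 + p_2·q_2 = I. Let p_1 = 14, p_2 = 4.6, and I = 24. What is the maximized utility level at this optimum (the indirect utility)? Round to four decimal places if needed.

V = 4.645

The MRS is (1/4)·q_2/q_1. Set MRS = p_1/p_2.
Rearranging, p_2·q_2 = 4·p_1·q_1. Substituting into the budget gives p_1·q_1·(1 + 4) = I.
Demand: q_1*(p_1,p_2,I) = 0.2·I/p_1 and q_2* = 0.8·I/p_2.
At p_1=14, p_2=4.6, I=24: q_1* = 0.2·24/14 = 0.3429, q_2* = 4.1739.
Utility at the optimum: U(0.3429, 4.1739) = 4.645.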